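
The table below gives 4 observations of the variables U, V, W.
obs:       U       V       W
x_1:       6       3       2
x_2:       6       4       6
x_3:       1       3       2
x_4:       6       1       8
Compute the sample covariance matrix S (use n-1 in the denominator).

Step 1 — column means:
  mean(U) = (6 + 6 + 1 + 6) / 4 = 19/4 = 4.75
  mean(V) = (3 + 4 + 3 + 1) / 4 = 11/4 = 2.75
  mean(W) = (2 + 6 + 2 + 8) / 4 = 18/4 = 4.5

Step 2 — sample covariance S[i,j] = (1/(n-1)) · Σ_k (x_{k,i} - mean_i) · (x_{k,j} - mean_j), with n-1 = 3.
  S[U,U] = ((1.25)·(1.25) + (1.25)·(1.25) + (-3.75)·(-3.75) + (1.25)·(1.25)) / 3 = 18.75/3 = 6.25
  S[U,V] = ((1.25)·(0.25) + (1.25)·(1.25) + (-3.75)·(0.25) + (1.25)·(-1.75)) / 3 = -1.25/3 = -0.4167
  S[U,W] = ((1.25)·(-2.5) + (1.25)·(1.5) + (-3.75)·(-2.5) + (1.25)·(3.5)) / 3 = 12.5/3 = 4.1667
  S[V,V] = ((0.25)·(0.25) + (1.25)·(1.25) + (0.25)·(0.25) + (-1.75)·(-1.75)) / 3 = 4.75/3 = 1.5833
  S[V,W] = ((0.25)·(-2.5) + (1.25)·(1.5) + (0.25)·(-2.5) + (-1.75)·(3.5)) / 3 = -5.5/3 = -1.8333
  S[W,W] = ((-2.5)·(-2.5) + (1.5)·(1.5) + (-2.5)·(-2.5) + (3.5)·(3.5)) / 3 = 27/3 = 9

S is symmetric (S[j,i] = S[i,j]). Assembling:

S = [[6.25, -0.4167, 4.1667],
 [-0.4167, 1.5833, -1.8333],
 [4.1667, -1.8333, 9]]


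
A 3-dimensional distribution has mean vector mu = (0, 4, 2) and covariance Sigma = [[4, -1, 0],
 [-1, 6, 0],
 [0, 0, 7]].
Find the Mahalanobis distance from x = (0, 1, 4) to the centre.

Step 1 — centre the observation: (x - mu) = (0, -3, 2).

Step 2 — invert Sigma (cofactor / det for 3×3, or solve directly):
  Sigma^{-1} = [[0.2609, 0.0435, 0],
 [0.0435, 0.1739, 0],
 [0, 0, 0.1429]].

Step 3 — form the quadratic (x - mu)^T · Sigma^{-1} · (x - mu):
  Sigma^{-1} · (x - mu) = (-0.1304, -0.5217, 0.2857).
  (x - mu)^T · [Sigma^{-1} · (x - mu)] = (0)·(-0.1304) + (-3)·(-0.5217) + (2)·(0.2857) = 2.1366.

Step 4 — take square root: d = √(2.1366) ≈ 1.4617.

d(x, mu) = √(2.1366) ≈ 1.4617


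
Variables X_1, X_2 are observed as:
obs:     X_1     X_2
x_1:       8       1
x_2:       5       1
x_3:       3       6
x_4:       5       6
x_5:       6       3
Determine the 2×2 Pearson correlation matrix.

Step 1 — column means:
  mean(X_1) = (8 + 5 + 3 + 5 + 6) / 5 = 27/5 = 5.4
  mean(X_2) = (1 + 1 + 6 + 6 + 3) / 5 = 17/5 = 3.4

Step 2 — sample variances and covariances s[i,j] = (1/(n-1)) · Σ_k (x_{k,i} - mean_i) · (x_{k,j} - mean_j), with n-1 = 4:
  s[X_1,X_1] = ((2.6)·(2.6) + (-0.4)·(-0.4) + (-2.4)·(-2.4) + (-0.4)·(-0.4) + (0.6)·(0.6)) / 4 = 13.2/4 = 3.3
  s[X_1,X_2] = ((2.6)·(-2.4) + (-0.4)·(-2.4) + (-2.4)·(2.6) + (-0.4)·(2.6) + (0.6)·(-0.4)) / 4 = -12.8/4 = -3.2
  s[X_2,X_2] = ((-2.4)·(-2.4) + (-2.4)·(-2.4) + (2.6)·(2.6) + (2.6)·(2.6) + (-0.4)·(-0.4)) / 4 = 25.2/4 = 6.3
  Sample standard deviations s_i = √(s[i,i]):
  s(X_1) = √(3.3) = 1.8166
  s(X_2) = √(6.3) = 2.51

Step 3 — r_{ij} = s_{ij} / (s_i · s_j):
  r[X_1,X_1] = 1 (diagonal).
  r[X_1,X_2] = -3.2 / (1.8166 · 2.51) = -3.2 / 4.5596 = -0.7018
  r[X_2,X_2] = 1 (diagonal).

R is symmetric with unit diagonal. Assembling:

R = [[1, -0.7018],
 [-0.7018, 1]]


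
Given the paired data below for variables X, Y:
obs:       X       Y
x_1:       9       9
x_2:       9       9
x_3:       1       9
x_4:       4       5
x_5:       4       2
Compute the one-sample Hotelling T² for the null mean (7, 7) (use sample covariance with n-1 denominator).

Step 1 — sample mean vector:
  mean(X) = (9 + 9 + 1 + 4 + 4) / 5 = 27/5 = 5.4
  mean(Y) = (9 + 9 + 9 + 5 + 2) / 5 = 34/5 = 6.8
  x̄ = (5.4, 6.8),  deviation x̄ - mu_0 = (5.4, 6.8) - (7, 7) = (-1.6, -0.2).

Step 2 — sample covariance matrix, S[i,j] = (1/(n-1)) · Σ_k (x_{k,i} - mean_i) · (x_{k,j} - mean_j), divisor n-1 = 4:
  S[X,X] = ((3.6)·(3.6) + (3.6)·(3.6) + (-4.4)·(-4.4) + (-1.4)·(-1.4) + (-1.4)·(-1.4)) / 4 = 49.2/4 = 12.3
  S[X,Y] = ((3.6)·(2.2) + (3.6)·(2.2) + (-4.4)·(2.2) + (-1.4)·(-1.8) + (-1.4)·(-4.8)) / 4 = 15.4/4 = 3.85
  S[Y,Y] = ((2.2)·(2.2) + (2.2)·(2.2) + (2.2)·(2.2) + (-1.8)·(-1.8) + (-4.8)·(-4.8)) / 4 = 40.8/4 = 10.2
  S = [[12.3, 3.85],
 [3.85, 10.2]].

Step 3 — invert S. det(S) = 12.3·10.2 - (3.85)² = 110.6375.
  S^{-1} = (1/det) · [[d, -b], [-b, a]] = [[0.0922, -0.0348],
 [-0.0348, 0.1112]].

Step 4 — quadratic form (x̄ - mu_0)^T · S^{-1} · (x̄ - mu_0):
  S^{-1} · (x̄ - mu_0) = (-0.1405, 0.0334),
  (x̄ - mu_0)^T · [...] = (-1.6)·(-0.1405) + (-0.2)·(0.0334) = 0.2182.

Step 5 — scale by n: T² = 5 · 0.2182 = 1.091.

T² ≈ 1.091


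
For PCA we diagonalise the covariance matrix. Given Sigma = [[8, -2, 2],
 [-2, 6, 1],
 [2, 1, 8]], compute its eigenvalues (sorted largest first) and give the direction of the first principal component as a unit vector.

Step 1 — characteristic polynomial p(λ) = det(λI - Sigma) = λ³ - tr·λ² + c_1·λ - det, where tr = trace, c_1 = sum of the principal 2×2 minors, det = det(Sigma):
  tr = 8 + 6 + 8 = 22,
  c_1 = (8·6 - (-2)²) + (8·8 - (2)²) + (6·8 - (1)²) = 44 + 60 + 47 = 151,
  det = 8·(6·8 - (1)²) - (-2)·((-2)·8 - (1)·(2)) + (2)·((-2)·(1) - 6·(2)) = 8·(47) - (-2)·(-18) + (2)·(-14) = 312.
  So p(λ) = λ³ - 22λ² + 151λ - 312.
Step 2 — look for an integer root (rational root theorem: any rational root is an integer divisor of 312). Testing λ = 8:
  p(8) = 512 - 1408 + 1208 - 312 = 0  ✓
  Dividing out (λ - 8): p(λ) = (λ - 8)(λ² - 14λ + 39).
Step 3 — remaining eigenvalues from the quadratic λ² - 14λ + 39 = 0:
  Δ = 14² - 4·39 = 196 - 156 = 40,  λ = (14 ± √40)/2 = (14 ± 6.3246)/2 ≈ 10.1623 or 3.8377.
  Sorted: λ_1 = 10.1623,  λ_2 = 8,  λ_3 = 3.8377  (check: sum = 22 = tr ✓).

Step 4 — unit eigenvector for λ_1 ≈ 10.1623: v spans the null space of (Sigma - λ_1 I), whose rows are
  r_1 = (-2.1623, -2, 2),  r_2 = (-2, -4.1623, 1),  r_3 = (2, 1, -2.1623).
  v is orthogonal to every row, so take v ∝ r_1 × r_2 = ((-2)·(1) - (2)·(-4.1623), (2)·(-2) - (-2.1623)·(1), (-2.1623)·(-4.1623) - (-2)·(-2)) ≈ (6.3246, -1.8377, 5).
  Let u = (6.3246, -1.8377, 5).
  ||u|| = √((6.3246)² + (-1.8377)² + (5)²) = √(68.3772) ≈ 8.2691,  v_1 = u/||u|| ≈ (0.7648, -0.2222, 0.6047) (||v_1|| = 1).

λ_1 = 10.1623,  λ_2 = 8,  λ_3 = 3.8377;  v_1 ≈ (0.7648, -0.2222, 0.6047)


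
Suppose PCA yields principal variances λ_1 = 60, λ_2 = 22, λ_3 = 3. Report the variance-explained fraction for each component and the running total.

Step 1 — total variance = trace(Sigma) = Σ λ_i = 60 + 22 + 3 = 85.

Step 2 — fraction explained by component i = λ_i / Σ λ:
  PC1: 60/85 = 0.7059
  PC2: 22/85 = 0.2588
  PC3: 3/85 = 0.0353

Step 3 — cumulative fraction after k components = (λ_1 + ... + λ_k) / Σ λ:
  k = 1: 60/85 = 0.7059
  k = 2: (60 + 22)/85 = 82/85 = 0.9647
  k = 3: (60 + 22 + 3)/85 = 85/85 = 1

Summary (fraction, with percent):

explained: PC1 0.7059 (70.59%), PC2 0.2588 (25.88%), PC3 0.0353 (3.53%);  cumulative: 0.7059, 0.9647, 1


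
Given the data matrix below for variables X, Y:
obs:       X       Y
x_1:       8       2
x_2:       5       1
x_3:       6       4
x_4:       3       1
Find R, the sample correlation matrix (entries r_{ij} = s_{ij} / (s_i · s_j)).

Step 1 — column means:
  mean(X) = (8 + 5 + 6 + 3) / 4 = 22/4 = 5.5
  mean(Y) = (2 + 1 + 4 + 1) / 4 = 8/4 = 2

Step 2 — sample variances and covariances s[i,j] = (1/(n-1)) · Σ_k (x_{k,i} - mean_i) · (x_{k,j} - mean_j), with n-1 = 3:
  s[X,X] = ((2.5)·(2.5) + (-0.5)·(-0.5) + (0.5)·(0.5) + (-2.5)·(-2.5)) / 3 = 13/3 = 4.3333
  s[X,Y] = ((2.5)·(0) + (-0.5)·(-1) + (0.5)·(2) + (-2.5)·(-1)) / 3 = 4/3 = 1.3333
  s[Y,Y] = ((0)·(0) + (-1)·(-1) + (2)·(2) + (-1)·(-1)) / 3 = 6/3 = 2
  Sample standard deviations s_i = √(s[i,i]):
  s(X) = √(4.3333) = 2.0817
  s(Y) = √(2) = 1.4142

Step 3 — r_{ij} = s_{ij} / (s_i · s_j):
  r[X,X] = 1 (diagonal).
  r[X,Y] = 1.3333 / (2.0817 · 1.4142) = 1.3333 / 2.9439 = 0.4529
  r[Y,Y] = 1 (diagonal).

R is symmetric with unit diagonal. Assembling:

R = [[1, 0.4529],
 [0.4529, 1]]


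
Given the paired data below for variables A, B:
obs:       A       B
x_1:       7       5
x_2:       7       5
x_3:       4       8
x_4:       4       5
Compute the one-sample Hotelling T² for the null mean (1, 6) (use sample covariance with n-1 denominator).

Step 1 — sample mean vector:
  mean(A) = (7 + 7 + 4 + 4) / 4 = 22/4 = 5.5
  mean(B) = (5 + 5 + 8 + 5) / 4 = 23/4 = 5.75
  x̄ = (5.5, 5.75),  deviation x̄ - mu_0 = (5.5, 5.75) - (1, 6) = (4.5, -0.25).

Step 2 — sample covariance matrix, S[i,j] = (1/(n-1)) · Σ_k (x_{k,i} - mean_i) · (x_{k,j} - mean_j), divisor n-1 = 3:
  S[A,A] = ((1.5)·(1.5) + (1.5)·(1.5) + (-1.5)·(-1.5) + (-1.5)·(-1.5)) / 3 = 9/3 = 3
  S[A,B] = ((1.5)·(-0.75) + (1.5)·(-0.75) + (-1.5)·(2.25) + (-1.5)·(-0.75)) / 3 = -4.5/3 = -1.5
  S[B,B] = ((-0.75)·(-0.75) + (-0.75)·(-0.75) + (2.25)·(2.25) + (-0.75)·(-0.75)) / 3 = 6.75/3 = 2.25
  S = [[3, -1.5],
 [-1.5, 2.25]].

Step 3 — invert S. det(S) = 3·2.25 - (-1.5)² = 4.5.
  S^{-1} = (1/det) · [[d, -b], [-b, a]] = [[0.5, 0.3333],
 [0.3333, 0.6667]].

Step 4 — quadratic form (x̄ - mu_0)^T · S^{-1} · (x̄ - mu_0):
  S^{-1} · (x̄ - mu_0) = (2.1667, 1.3333),
  (x̄ - mu_0)^T · [...] = (4.5)·(2.1667) + (-0.25)·(1.3333) = 9.4167.

Step 5 — scale by n: T² = 4 · 9.4167 = 37.6667.

T² ≈ 37.6667


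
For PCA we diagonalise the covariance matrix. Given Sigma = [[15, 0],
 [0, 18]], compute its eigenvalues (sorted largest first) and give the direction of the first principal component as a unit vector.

Step 1 — characteristic polynomial of 2×2 Sigma:
  det(Sigma - λI) = λ² - trace · λ + det = 0.
  trace = 15 + 18 = 33, det = 15·18 - (0)² = 270.
Step 2 — discriminant:
  Δ = trace² - 4·det = 1089 - 1080 = 9.
Step 3 — eigenvalues:
  λ = (trace ± √Δ)/2 = (33 ± 3)/2,
  λ_1 = 18,  λ_2 = 15.

Step 4 — unit eigenvector for λ_1: Sigma is diagonal, so its eigenvectors are the coordinate axes. λ_1 = 18 is the diagonal entry on the second coordinate axis, hence
  v_1 = (0, 1) (||v_1|| = 1).

λ_1 = 18,  λ_2 = 15;  v_1 ≈ (0, 1)


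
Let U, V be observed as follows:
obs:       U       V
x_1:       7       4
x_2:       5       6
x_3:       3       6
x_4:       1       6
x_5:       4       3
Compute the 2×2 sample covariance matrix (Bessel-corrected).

Step 1 — column means:
  mean(U) = (7 + 5 + 3 + 1 + 4) / 5 = 20/5 = 4
  mean(V) = (4 + 6 + 6 + 6 + 3) / 5 = 25/5 = 5

Step 2 — sample covariance S[i,j] = (1/(n-1)) · Σ_k (x_{k,i} - mean_i) · (x_{k,j} - mean_j), with n-1 = 4.
  S[U,U] = ((3)·(3) + (1)·(1) + (-1)·(-1) + (-3)·(-3) + (0)·(0)) / 4 = 20/4 = 5
  S[U,V] = ((3)·(-1) + (1)·(1) + (-1)·(1) + (-3)·(1) + (0)·(-2)) / 4 = -6/4 = -1.5
  S[V,V] = ((-1)·(-1) + (1)·(1) + (1)·(1) + (1)·(1) + (-2)·(-2)) / 4 = 8/4 = 2

S is symmetric (S[j,i] = S[i,j]). Assembling:

S = [[5, -1.5],
 [-1.5, 2]]


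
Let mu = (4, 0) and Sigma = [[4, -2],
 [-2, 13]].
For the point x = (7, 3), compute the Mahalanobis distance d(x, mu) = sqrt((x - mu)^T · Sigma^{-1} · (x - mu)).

Step 1 — centre the observation: (x - mu) = (3, 3).

Step 2 — invert Sigma. det(Sigma) = 4·13 - (-2)² = 48.
  Sigma^{-1} = (1/det) · [[d, -b], [-b, a]] = [[0.2708, 0.0417],
 [0.0417, 0.0833]].

Step 3 — form the quadratic (x - mu)^T · Sigma^{-1} · (x - mu):
  Sigma^{-1} · (x - mu) = (0.9375, 0.375).
  (x - mu)^T · [Sigma^{-1} · (x - mu)] = (3)·(0.9375) + (3)·(0.375) = 3.9375.

Step 4 — take square root: d = √(3.9375) ≈ 1.9843.

d(x, mu) = √(3.9375) ≈ 1.9843


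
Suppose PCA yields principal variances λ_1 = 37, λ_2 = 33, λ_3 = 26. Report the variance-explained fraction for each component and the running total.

Step 1 — total variance = trace(Sigma) = Σ λ_i = 37 + 33 + 26 = 96.

Step 2 — fraction explained by component i = λ_i / Σ λ:
  PC1: 37/96 = 0.3854
  PC2: 33/96 = 0.3438
  PC3: 26/96 = 0.2708

Step 3 — cumulative fraction after k components = (λ_1 + ... + λ_k) / Σ λ:
  k = 1: 37/96 = 0.3854
  k = 2: (37 + 33)/96 = 70/96 = 0.7292
  k = 3: (37 + 33 + 26)/96 = 96/96 = 1

Summary (fraction, with percent):

explained: PC1 0.3854 (38.54%), PC2 0.3438 (34.38%), PC3 0.2708 (27.08%);  cumulative: 0.3854, 0.7292, 1


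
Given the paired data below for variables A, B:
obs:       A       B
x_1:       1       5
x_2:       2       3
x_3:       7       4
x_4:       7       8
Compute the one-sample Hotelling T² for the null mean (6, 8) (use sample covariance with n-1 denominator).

Step 1 — sample mean vector:
  mean(A) = (1 + 2 + 7 + 7) / 4 = 17/4 = 4.25
  mean(B) = (5 + 3 + 4 + 8) / 4 = 20/4 = 5
  x̄ = (4.25, 5),  deviation x̄ - mu_0 = (4.25, 5) - (6, 8) = (-1.75, -3).

Step 2 — sample covariance matrix, S[i,j] = (1/(n-1)) · Σ_k (x_{k,i} - mean_i) · (x_{k,j} - mean_j), divisor n-1 = 3:
  S[A,A] = ((-3.25)·(-3.25) + (-2.25)·(-2.25) + (2.75)·(2.75) + (2.75)·(2.75)) / 3 = 30.75/3 = 10.25
  S[A,B] = ((-3.25)·(0) + (-2.25)·(-2) + (2.75)·(-1) + (2.75)·(3)) / 3 = 10/3 = 3.3333
  S[B,B] = ((0)·(0) + (-2)·(-2) + (-1)·(-1) + (3)·(3)) / 3 = 14/3 = 4.6667
  S = [[10.25, 3.3333],
 [3.3333, 4.6667]].

Step 3 — invert S. det(S) = 10.25·4.6667 - (3.3333)² = 36.7222.
  S^{-1} = (1/det) · [[d, -b], [-b, a]] = [[0.1271, -0.0908],
 [-0.0908, 0.2791]].

Step 4 — quadratic form (x̄ - mu_0)^T · S^{-1} · (x̄ - mu_0):
  S^{-1} · (x̄ - mu_0) = (0.0499, -0.6785),
  (x̄ - mu_0)^T · [...] = (-1.75)·(0.0499) + (-3)·(-0.6785) = 1.9482.

Step 5 — scale by n: T² = 4 · 1.9482 = 7.7927.

T² ≈ 7.7927


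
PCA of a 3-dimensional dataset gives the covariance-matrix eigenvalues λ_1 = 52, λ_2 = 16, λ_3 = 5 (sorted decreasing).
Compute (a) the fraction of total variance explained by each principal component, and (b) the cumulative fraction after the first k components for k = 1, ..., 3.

Step 1 — total variance = trace(Sigma) = Σ λ_i = 52 + 16 + 5 = 73.

Step 2 — fraction explained by component i = λ_i / Σ λ:
  PC1: 52/73 = 0.7123
  PC2: 16/73 = 0.2192
  PC3: 5/73 = 0.0685

Step 3 — cumulative fraction after k components = (λ_1 + ... + λ_k) / Σ λ:
  k = 1: 52/73 = 0.7123
  k = 2: (52 + 16)/73 = 68/73 = 0.9315
  k = 3: (52 + 16 + 5)/73 = 73/73 = 1

Summary (fraction, with percent):

explained: PC1 0.7123 (71.23%), PC2 0.2192 (21.92%), PC3 0.0685 (6.85%);  cumulative: 0.7123, 0.9315, 1


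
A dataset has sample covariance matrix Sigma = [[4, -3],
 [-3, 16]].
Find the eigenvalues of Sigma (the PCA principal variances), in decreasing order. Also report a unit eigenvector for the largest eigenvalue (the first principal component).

Step 1 — characteristic polynomial of 2×2 Sigma:
  det(Sigma - λI) = λ² - trace · λ + det = 0.
  trace = 4 + 16 = 20, det = 4·16 - (-3)² = 55.
Step 2 — discriminant:
  Δ = trace² - 4·det = 400 - 220 = 180.
Step 3 — eigenvalues:
  λ = (trace ± √Δ)/2 = (20 ± 13.4164)/2,
  λ_1 = 16.7082,  λ_2 = 3.2918.

Step 4 — unit eigenvector for λ_1: solve (Sigma - λ_1 I)v = 0. First row:
  (4 - 16.7082)·v_x + (-3)·v_y = 0, i.e. (-12.7082)·v_x + (-3)·v_y = 0,
  so v ∝ (b, λ_1 - a) = (-3, 12.7082); multiply by -1 so the first entry is positive: u = (3, -12.7082).
  ||u|| = √((3)² + (-12.7082)²) = √(170.4984) ≈ 13.0575,
  v_1 = u/||u|| ≈ (0.2298, -0.9732) (||v_1|| = 1).

λ_1 = 16.7082,  λ_2 = 3.2918;  v_1 ≈ (0.2298, -0.9732)


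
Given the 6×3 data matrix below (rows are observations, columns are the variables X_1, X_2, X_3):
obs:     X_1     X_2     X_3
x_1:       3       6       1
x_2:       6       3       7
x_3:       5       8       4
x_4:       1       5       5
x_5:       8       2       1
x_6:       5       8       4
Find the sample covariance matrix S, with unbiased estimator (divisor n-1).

Step 1 — column means:
  mean(X_1) = (3 + 6 + 5 + 1 + 8 + 5) / 6 = 28/6 = 4.6667
  mean(X_2) = (6 + 3 + 8 + 5 + 2 + 8) / 6 = 32/6 = 5.3333
  mean(X_3) = (1 + 7 + 4 + 5 + 1 + 4) / 6 = 22/6 = 3.6667

Step 2 — sample covariance S[i,j] = (1/(n-1)) · Σ_k (x_{k,i} - mean_i) · (x_{k,j} - mean_j), with n-1 = 5.
  S[X_1,X_1] = ((-1.6667)·(-1.6667) + (1.3333)·(1.3333) + (0.3333)·(0.3333) + (-3.6667)·(-3.6667) + (3.3333)·(3.3333) + (0.3333)·(0.3333)) / 5 = 29.3333/5 = 5.8667
  S[X_1,X_2] = ((-1.6667)·(0.6667) + (1.3333)·(-2.3333) + (0.3333)·(2.6667) + (-3.6667)·(-0.3333) + (3.3333)·(-3.3333) + (0.3333)·(2.6667)) / 5 = -12.3333/5 = -2.4667
  S[X_1,X_3] = ((-1.6667)·(-2.6667) + (1.3333)·(3.3333) + (0.3333)·(0.3333) + (-3.6667)·(1.3333) + (3.3333)·(-2.6667) + (0.3333)·(0.3333)) / 5 = -4.6667/5 = -0.9333
  S[X_2,X_2] = ((0.6667)·(0.6667) + (-2.3333)·(-2.3333) + (2.6667)·(2.6667) + (-0.3333)·(-0.3333) + (-3.3333)·(-3.3333) + (2.6667)·(2.6667)) / 5 = 31.3333/5 = 6.2667
  S[X_2,X_3] = ((0.6667)·(-2.6667) + (-2.3333)·(3.3333) + (2.6667)·(0.3333) + (-0.3333)·(1.3333) + (-3.3333)·(-2.6667) + (2.6667)·(0.3333)) / 5 = 0.6667/5 = 0.1333
  S[X_3,X_3] = ((-2.6667)·(-2.6667) + (3.3333)·(3.3333) + (0.3333)·(0.3333) + (1.3333)·(1.3333) + (-2.6667)·(-2.6667) + (0.3333)·(0.3333)) / 5 = 27.3333/5 = 5.4667

S is symmetric (S[j,i] = S[i,j]). Assembling:

S = [[5.8667, -2.4667, -0.9333],
 [-2.4667, 6.2667, 0.1333],
 [-0.9333, 0.1333, 5.4667]]


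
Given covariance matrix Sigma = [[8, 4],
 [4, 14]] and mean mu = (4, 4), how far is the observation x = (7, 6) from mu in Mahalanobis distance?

Step 1 — centre the observation: (x - mu) = (3, 2).

Step 2 — invert Sigma. det(Sigma) = 8·14 - (4)² = 96.
  Sigma^{-1} = (1/det) · [[d, -b], [-b, a]] = [[0.1458, -0.0417],
 [-0.0417, 0.0833]].

Step 3 — form the quadratic (x - mu)^T · Sigma^{-1} · (x - mu):
  Sigma^{-1} · (x - mu) = (0.3542, 0.0417).
  (x - mu)^T · [Sigma^{-1} · (x - mu)] = (3)·(0.3542) + (2)·(0.0417) = 1.1458.

Step 4 — take square root: d = √(1.1458) ≈ 1.0704.

d(x, mu) = √(1.1458) ≈ 1.0704


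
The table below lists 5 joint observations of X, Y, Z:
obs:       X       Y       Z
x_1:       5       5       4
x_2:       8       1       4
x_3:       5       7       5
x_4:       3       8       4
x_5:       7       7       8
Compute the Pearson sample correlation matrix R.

Step 1 — column means:
  mean(X) = (5 + 8 + 5 + 3 + 7) / 5 = 28/5 = 5.6
  mean(Y) = (5 + 1 + 7 + 8 + 7) / 5 = 28/5 = 5.6
  mean(Z) = (4 + 4 + 5 + 4 + 8) / 5 = 25/5 = 5

Step 2 — sample variances and covariances s[i,j] = (1/(n-1)) · Σ_k (x_{k,i} - mean_i) · (x_{k,j} - mean_j), with n-1 = 4:
  s[X,X] = ((-0.6)·(-0.6) + (2.4)·(2.4) + (-0.6)·(-0.6) + (-2.6)·(-2.6) + (1.4)·(1.4)) / 4 = 15.2/4 = 3.8
  s[X,Y] = ((-0.6)·(-0.6) + (2.4)·(-4.6) + (-0.6)·(1.4) + (-2.6)·(2.4) + (1.4)·(1.4)) / 4 = -15.8/4 = -3.95
  s[X,Z] = ((-0.6)·(-1) + (2.4)·(-1) + (-0.6)·(0) + (-2.6)·(-1) + (1.4)·(3)) / 4 = 5/4 = 1.25
  s[Y,Y] = ((-0.6)·(-0.6) + (-4.6)·(-4.6) + (1.4)·(1.4) + (2.4)·(2.4) + (1.4)·(1.4)) / 4 = 31.2/4 = 7.8
  s[Y,Z] = ((-0.6)·(-1) + (-4.6)·(-1) + (1.4)·(0) + (2.4)·(-1) + (1.4)·(3)) / 4 = 7/4 = 1.75
  s[Z,Z] = ((-1)·(-1) + (-1)·(-1) + (0)·(0) + (-1)·(-1) + (3)·(3)) / 4 = 12/4 = 3
  Sample standard deviations s_i = √(s[i,i]):
  s(X) = √(3.8) = 1.9494
  s(Y) = √(7.8) = 2.7928
  s(Z) = √(3) = 1.7321

Step 3 — r_{ij} = s_{ij} / (s_i · s_j):
  r[X,X] = 1 (diagonal).
  r[X,Y] = -3.95 / (1.9494 · 2.7928) = -3.95 / 5.4443 = -0.7255
  r[X,Z] = 1.25 / (1.9494 · 1.7321) = 1.25 / 3.3764 = 0.3702
  r[Y,Y] = 1 (diagonal).
  r[Y,Z] = 1.75 / (2.7928 · 1.7321) = 1.75 / 4.8374 = 0.3618
  r[Z,Z] = 1 (diagonal).

R is symmetric with unit diagonal. Assembling:

R = [[1, -0.7255, 0.3702],
 [-0.7255, 1, 0.3618],
 [0.3702, 0.3618, 1]]


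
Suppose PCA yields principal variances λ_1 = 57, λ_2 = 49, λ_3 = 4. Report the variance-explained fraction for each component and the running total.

Step 1 — total variance = trace(Sigma) = Σ λ_i = 57 + 49 + 4 = 110.

Step 2 — fraction explained by component i = λ_i / Σ λ:
  PC1: 57/110 = 0.5182
  PC2: 49/110 = 0.4455
  PC3: 4/110 = 0.0364

Step 3 — cumulative fraction after k components = (λ_1 + ... + λ_k) / Σ λ:
  k = 1: 57/110 = 0.5182
  k = 2: (57 + 49)/110 = 106/110 = 0.9636
  k = 3: (57 + 49 + 4)/110 = 110/110 = 1

Summary (fraction, with percent):

explained: PC1 0.5182 (51.82%), PC2 0.4455 (44.55%), PC3 0.0364 (3.64%);  cumulative: 0.5182, 0.9636, 1


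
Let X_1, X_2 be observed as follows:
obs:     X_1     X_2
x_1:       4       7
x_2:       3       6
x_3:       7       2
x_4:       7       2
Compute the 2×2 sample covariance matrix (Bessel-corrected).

Step 1 — column means:
  mean(X_1) = (4 + 3 + 7 + 7) / 4 = 21/4 = 5.25
  mean(X_2) = (7 + 6 + 2 + 2) / 4 = 17/4 = 4.25

Step 2 — sample covariance S[i,j] = (1/(n-1)) · Σ_k (x_{k,i} - mean_i) · (x_{k,j} - mean_j), with n-1 = 3.
  S[X_1,X_1] = ((-1.25)·(-1.25) + (-2.25)·(-2.25) + (1.75)·(1.75) + (1.75)·(1.75)) / 3 = 12.75/3 = 4.25
  S[X_1,X_2] = ((-1.25)·(2.75) + (-2.25)·(1.75) + (1.75)·(-2.25) + (1.75)·(-2.25)) / 3 = -15.25/3 = -5.0833
  S[X_2,X_2] = ((2.75)·(2.75) + (1.75)·(1.75) + (-2.25)·(-2.25) + (-2.25)·(-2.25)) / 3 = 20.75/3 = 6.9167

S is symmetric (S[j,i] = S[i,j]). Assembling:

S = [[4.25, -5.0833],
 [-5.0833, 6.9167]]


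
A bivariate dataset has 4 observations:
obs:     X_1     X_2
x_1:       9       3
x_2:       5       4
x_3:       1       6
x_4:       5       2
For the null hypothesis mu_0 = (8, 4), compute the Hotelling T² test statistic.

Step 1 — sample mean vector:
  mean(X_1) = (9 + 5 + 1 + 5) / 4 = 20/4 = 5
  mean(X_2) = (3 + 4 + 6 + 2) / 4 = 15/4 = 3.75
  x̄ = (5, 3.75),  deviation x̄ - mu_0 = (5, 3.75) - (8, 4) = (-3, -0.25).

Step 2 — sample covariance matrix, S[i,j] = (1/(n-1)) · Σ_k (x_{k,i} - mean_i) · (x_{k,j} - mean_j), divisor n-1 = 3:
  S[X_1,X_1] = ((4)·(4) + (0)·(0) + (-4)·(-4) + (0)·(0)) / 3 = 32/3 = 10.6667
  S[X_1,X_2] = ((4)·(-0.75) + (0)·(0.25) + (-4)·(2.25) + (0)·(-1.75)) / 3 = -12/3 = -4
  S[X_2,X_2] = ((-0.75)·(-0.75) + (0.25)·(0.25) + (2.25)·(2.25) + (-1.75)·(-1.75)) / 3 = 8.75/3 = 2.9167
  S = [[10.6667, -4],
 [-4, 2.9167]].

Step 3 — invert S. det(S) = 10.6667·2.9167 - (-4)² = 15.1111.
  S^{-1} = (1/det) · [[d, -b], [-b, a]] = [[0.193, 0.2647],
 [0.2647, 0.7059]].

Step 4 — quadratic form (x̄ - mu_0)^T · S^{-1} · (x̄ - mu_0):
  S^{-1} · (x̄ - mu_0) = (-0.6452, -0.9706),
  (x̄ - mu_0)^T · [...] = (-3)·(-0.6452) + (-0.25)·(-0.9706) = 2.1783.

Step 5 — scale by n: T² = 4 · 2.1783 = 8.7132.

T² ≈ 8.7132


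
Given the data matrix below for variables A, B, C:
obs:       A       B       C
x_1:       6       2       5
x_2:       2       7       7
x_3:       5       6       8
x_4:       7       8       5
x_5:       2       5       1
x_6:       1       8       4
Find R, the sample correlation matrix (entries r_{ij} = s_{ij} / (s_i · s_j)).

Step 1 — column means:
  mean(A) = (6 + 2 + 5 + 7 + 2 + 1) / 6 = 23/6 = 3.8333
  mean(B) = (2 + 7 + 6 + 8 + 5 + 8) / 6 = 36/6 = 6
  mean(C) = (5 + 7 + 8 + 5 + 1 + 4) / 6 = 30/6 = 5

Step 2 — sample variances and covariances s[i,j] = (1/(n-1)) · Σ_k (x_{k,i} - mean_i) · (x_{k,j} - mean_j), with n-1 = 5:
  s[A,A] = ((2.1667)·(2.1667) + (-1.8333)·(-1.8333) + (1.1667)·(1.1667) + (3.1667)·(3.1667) + (-1.8333)·(-1.8333) + (-2.8333)·(-2.8333)) / 5 = 30.8333/5 = 6.1667
  s[A,B] = ((2.1667)·(-4) + (-1.8333)·(1) + (1.1667)·(0) + (3.1667)·(2) + (-1.8333)·(-1) + (-2.8333)·(2)) / 5 = -8/5 = -1.6
  s[A,C] = ((2.1667)·(0) + (-1.8333)·(2) + (1.1667)·(3) + (3.1667)·(0) + (-1.8333)·(-4) + (-2.8333)·(-1)) / 5 = 10/5 = 2
  s[B,B] = ((-4)·(-4) + (1)·(1) + (0)·(0) + (2)·(2) + (-1)·(-1) + (2)·(2)) / 5 = 26/5 = 5.2
  s[B,C] = ((-4)·(0) + (1)·(2) + (0)·(3) + (2)·(0) + (-1)·(-4) + (2)·(-1)) / 5 = 4/5 = 0.8
  s[C,C] = ((0)·(0) + (2)·(2) + (3)·(3) + (0)·(0) + (-4)·(-4) + (-1)·(-1)) / 5 = 30/5 = 6
  Sample standard deviations s_i = √(s[i,i]):
  s(A) = √(6.1667) = 2.4833
  s(B) = √(5.2) = 2.2804
  s(C) = √(6) = 2.4495

Step 3 — r_{ij} = s_{ij} / (s_i · s_j):
  r[A,A] = 1 (diagonal).
  r[A,B] = -1.6 / (2.4833 · 2.2804) = -1.6 / 5.6627 = -0.2825
  r[A,C] = 2 / (2.4833 · 2.4495) = 2 / 6.0828 = 0.3288
  r[B,B] = 1 (diagonal).
  r[B,C] = 0.8 / (2.2804 · 2.4495) = 0.8 / 5.5857 = 0.1432
  r[C,C] = 1 (diagonal).

R is symmetric with unit diagonal. Assembling:

R = [[1, -0.2825, 0.3288],
 [-0.2825, 1, 0.1432],
 [0.3288, 0.1432, 1]]


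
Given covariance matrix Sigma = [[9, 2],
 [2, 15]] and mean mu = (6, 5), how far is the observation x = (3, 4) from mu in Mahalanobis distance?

Step 1 — centre the observation: (x - mu) = (-3, -1).

Step 2 — invert Sigma. det(Sigma) = 9·15 - (2)² = 131.
  Sigma^{-1} = (1/det) · [[d, -b], [-b, a]] = [[0.1145, -0.0153],
 [-0.0153, 0.0687]].

Step 3 — form the quadratic (x - mu)^T · Sigma^{-1} · (x - mu):
  Sigma^{-1} · (x - mu) = (-0.3282, -0.0229).
  (x - mu)^T · [Sigma^{-1} · (x - mu)] = (-3)·(-0.3282) + (-1)·(-0.0229) = 1.0076.

Step 4 — take square root: d = √(1.0076) ≈ 1.0038.

d(x, mu) = √(1.0076) ≈ 1.0038


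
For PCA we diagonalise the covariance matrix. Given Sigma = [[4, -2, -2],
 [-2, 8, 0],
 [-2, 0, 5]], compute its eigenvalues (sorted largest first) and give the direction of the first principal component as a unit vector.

Step 1 — characteristic polynomial p(λ) = det(λI - Sigma) = λ³ - tr·λ² + c_1·λ - det, where tr = trace, c_1 = sum of the principal 2×2 minors, det = det(Sigma):
  tr = 4 + 8 + 5 = 17,
  c_1 = (4·8 - (-2)²) + (4·5 - (-2)²) + (8·5 - (0)²) = 28 + 16 + 40 = 84,
  det = 4·(8·5 - (0)²) - (-2)·((-2)·5 - (0)·(-2)) + (-2)·((-2)·(0) - 8·(-2)) = 4·(40) - (-2)·(-10) + (-2)·(16) = 108.
  So p(λ) = λ³ - 17λ² + 84λ - 108.
Step 2 — look for an integer root (rational root theorem: any rational root is an integer divisor of 108). Testing λ = 2:
  p(2) = 8 - 68 + 168 - 108 = 0  ✓
  Dividing out (λ - 2): p(λ) = (λ - 2)(λ² - 15λ + 54).
Step 3 — remaining eigenvalues from the quadratic λ² - 15λ + 54 = 0:
  Δ = 15² - 4·54 = 225 - 216 = 9,  λ = (15 ± √9)/2 = (15 ± 3)/2 = 9 or 6.
  Sorted: λ_1 = 9,  λ_2 = 6,  λ_3 = 2  (check: sum = 17 = tr ✓).

Step 4 — unit eigenvector for λ_1 = 9: v spans the null space of (Sigma - λ_1 I), whose rows are
  r_1 = (-5, -2, -2),  r_2 = (-2, -1, 0),  r_3 = (-2, 0, -4).
  v is orthogonal to every row, so take v ∝ r_1 × r_2 = ((-2)·(0) - (-2)·(-1), (-2)·(-2) - (-5)·(0), (-5)·(-1) - (-2)·(-2)) = (-2, 4, 1).
  Rescale (multiply by -1 so the first nonzero entry is positive): u = (2, -4, -1).
  ||u|| = √((2)² + (-4)² + (-1)²) = √(21) ≈ 4.5826,  v_1 = u/||u|| ≈ (0.4364, -0.8729, -0.2182) (||v_1|| = 1).

λ_1 = 9,  λ_2 = 6,  λ_3 = 2;  v_1 ≈ (0.4364, -0.8729, -0.2182)


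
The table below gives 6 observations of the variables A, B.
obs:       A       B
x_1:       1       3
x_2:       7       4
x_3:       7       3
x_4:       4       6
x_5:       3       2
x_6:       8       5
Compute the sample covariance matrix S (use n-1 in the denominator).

Step 1 — column means:
  mean(A) = (1 + 7 + 7 + 4 + 3 + 8) / 6 = 30/6 = 5
  mean(B) = (3 + 4 + 3 + 6 + 2 + 5) / 6 = 23/6 = 3.8333

Step 2 — sample covariance S[i,j] = (1/(n-1)) · Σ_k (x_{k,i} - mean_i) · (x_{k,j} - mean_j), with n-1 = 5.
  S[A,A] = ((-4)·(-4) + (2)·(2) + (2)·(2) + (-1)·(-1) + (-2)·(-2) + (3)·(3)) / 5 = 38/5 = 7.6
  S[A,B] = ((-4)·(-0.8333) + (2)·(0.1667) + (2)·(-0.8333) + (-1)·(2.1667) + (-2)·(-1.8333) + (3)·(1.1667)) / 5 = 7/5 = 1.4
  S[B,B] = ((-0.8333)·(-0.8333) + (0.1667)·(0.1667) + (-0.8333)·(-0.8333) + (2.1667)·(2.1667) + (-1.8333)·(-1.8333) + (1.1667)·(1.1667)) / 5 = 10.8333/5 = 2.1667

S is symmetric (S[j,i] = S[i,j]). Assembling:

S = [[7.6, 1.4],
 [1.4, 2.1667]]


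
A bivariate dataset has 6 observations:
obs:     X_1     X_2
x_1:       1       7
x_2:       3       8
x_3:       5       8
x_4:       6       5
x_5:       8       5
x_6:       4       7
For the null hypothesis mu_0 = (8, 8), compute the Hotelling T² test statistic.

Step 1 — sample mean vector:
  mean(X_1) = (1 + 3 + 5 + 6 + 8 + 4) / 6 = 27/6 = 4.5
  mean(X_2) = (7 + 8 + 8 + 5 + 5 + 7) / 6 = 40/6 = 6.6667
  x̄ = (4.5, 6.6667),  deviation x̄ - mu_0 = (4.5, 6.6667) - (8, 8) = (-3.5, -1.3333).

Step 2 — sample covariance matrix, S[i,j] = (1/(n-1)) · Σ_k (x_{k,i} - mean_i) · (x_{k,j} - mean_j), divisor n-1 = 5:
  S[X_1,X_1] = ((-3.5)·(-3.5) + (-1.5)·(-1.5) + (0.5)·(0.5) + (1.5)·(1.5) + (3.5)·(3.5) + (-0.5)·(-0.5)) / 5 = 29.5/5 = 5.9
  S[X_1,X_2] = ((-3.5)·(0.3333) + (-1.5)·(1.3333) + (0.5)·(1.3333) + (1.5)·(-1.6667) + (3.5)·(-1.6667) + (-0.5)·(0.3333)) / 5 = -11/5 = -2.2
  S[X_2,X_2] = ((0.3333)·(0.3333) + (1.3333)·(1.3333) + (1.3333)·(1.3333) + (-1.6667)·(-1.6667) + (-1.6667)·(-1.6667) + (0.3333)·(0.3333)) / 5 = 9.3333/5 = 1.8667
  S = [[5.9, -2.2],
 [-2.2, 1.8667]].

Step 3 — invert S. det(S) = 5.9·1.8667 - (-2.2)² = 6.1733.
  S^{-1} = (1/det) · [[d, -b], [-b, a]] = [[0.3024, 0.3564],
 [0.3564, 0.9557]].

Step 4 — quadratic form (x̄ - mu_0)^T · S^{-1} · (x̄ - mu_0):
  S^{-1} · (x̄ - mu_0) = (-1.5335, -2.5216),
  (x̄ - mu_0)^T · [...] = (-3.5)·(-1.5335) + (-1.3333)·(-2.5216) = 8.7293.

Step 5 — scale by n: T² = 6 · 8.7293 = 52.3758.

T² ≈ 52.3758


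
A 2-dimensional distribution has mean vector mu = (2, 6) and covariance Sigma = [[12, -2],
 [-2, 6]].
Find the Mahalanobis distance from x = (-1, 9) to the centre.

Step 1 — centre the observation: (x - mu) = (-3, 3).

Step 2 — invert Sigma. det(Sigma) = 12·6 - (-2)² = 68.
  Sigma^{-1} = (1/det) · [[d, -b], [-b, a]] = [[0.0882, 0.0294],
 [0.0294, 0.1765]].

Step 3 — form the quadratic (x - mu)^T · Sigma^{-1} · (x - mu):
  Sigma^{-1} · (x - mu) = (-0.1765, 0.4412).
  (x - mu)^T · [Sigma^{-1} · (x - mu)] = (-3)·(-0.1765) + (3)·(0.4412) = 1.8529.

Step 4 — take square root: d = √(1.8529) ≈ 1.3612.

d(x, mu) = √(1.8529) ≈ 1.3612


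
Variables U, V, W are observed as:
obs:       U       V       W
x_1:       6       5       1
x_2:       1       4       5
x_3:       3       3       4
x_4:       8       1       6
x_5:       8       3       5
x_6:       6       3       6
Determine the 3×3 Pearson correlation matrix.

Step 1 — column means:
  mean(U) = (6 + 1 + 3 + 8 + 8 + 6) / 6 = 32/6 = 5.3333
  mean(V) = (5 + 4 + 3 + 1 + 3 + 3) / 6 = 19/6 = 3.1667
  mean(W) = (1 + 5 + 4 + 6 + 5 + 6) / 6 = 27/6 = 4.5

Step 2 — sample variances and covariances s[i,j] = (1/(n-1)) · Σ_k (x_{k,i} - mean_i) · (x_{k,j} - mean_j), with n-1 = 5:
  s[U,U] = ((0.6667)·(0.6667) + (-4.3333)·(-4.3333) + (-2.3333)·(-2.3333) + (2.6667)·(2.6667) + (2.6667)·(2.6667) + (0.6667)·(0.6667)) / 5 = 39.3333/5 = 7.8667
  s[U,V] = ((0.6667)·(1.8333) + (-4.3333)·(0.8333) + (-2.3333)·(-0.1667) + (2.6667)·(-2.1667) + (2.6667)·(-0.1667) + (0.6667)·(-0.1667)) / 5 = -8.3333/5 = -1.6667
  s[U,W] = ((0.6667)·(-3.5) + (-4.3333)·(0.5) + (-2.3333)·(-0.5) + (2.6667)·(1.5) + (2.6667)·(0.5) + (0.6667)·(1.5)) / 5 = 3/5 = 0.6
  s[V,V] = ((1.8333)·(1.8333) + (0.8333)·(0.8333) + (-0.1667)·(-0.1667) + (-2.1667)·(-2.1667) + (-0.1667)·(-0.1667) + (-0.1667)·(-0.1667)) / 5 = 8.8333/5 = 1.7667
  s[V,W] = ((1.8333)·(-3.5) + (0.8333)·(0.5) + (-0.1667)·(-0.5) + (-2.1667)·(1.5) + (-0.1667)·(0.5) + (-0.1667)·(1.5)) / 5 = -9.5/5 = -1.9
  s[W,W] = ((-3.5)·(-3.5) + (0.5)·(0.5) + (-0.5)·(-0.5) + (1.5)·(1.5) + (0.5)·(0.5) + (1.5)·(1.5)) / 5 = 17.5/5 = 3.5
  Sample standard deviations s_i = √(s[i,i]):
  s(U) = √(7.8667) = 2.8048
  s(V) = √(1.7667) = 1.3292
  s(W) = √(3.5) = 1.8708

Step 3 — r_{ij} = s_{ij} / (s_i · s_j):
  r[U,U] = 1 (diagonal).
  r[U,V] = -1.6667 / (2.8048 · 1.3292) = -1.6667 / 3.728 = -0.4471
  r[U,W] = 0.6 / (2.8048 · 1.8708) = 0.6 / 5.2472 = 0.1143
  r[V,V] = 1 (diagonal).
  r[V,W] = -1.9 / (1.3292 · 1.8708) = -1.9 / 2.4866 = -0.7641
  r[W,W] = 1 (diagonal).

R is symmetric with unit diagonal. Assembling:

R = [[1, -0.4471, 0.1143],
 [-0.4471, 1, -0.7641],
 [0.1143, -0.7641, 1]]


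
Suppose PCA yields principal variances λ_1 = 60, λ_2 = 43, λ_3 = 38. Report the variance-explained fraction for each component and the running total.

Step 1 — total variance = trace(Sigma) = Σ λ_i = 60 + 43 + 38 = 141.

Step 2 — fraction explained by component i = λ_i / Σ λ:
  PC1: 60/141 = 0.4255
  PC2: 43/141 = 0.305
  PC3: 38/141 = 0.2695

Step 3 — cumulative fraction after k components = (λ_1 + ... + λ_k) / Σ λ:
  k = 1: 60/141 = 0.4255
  k = 2: (60 + 43)/141 = 103/141 = 0.7305
  k = 3: (60 + 43 + 38)/141 = 141/141 = 1

Summary (fraction, with percent):

explained: PC1 0.4255 (42.55%), PC2 0.305 (30.5%), PC3 0.2695 (26.95%);  cumulative: 0.4255, 0.7305, 1


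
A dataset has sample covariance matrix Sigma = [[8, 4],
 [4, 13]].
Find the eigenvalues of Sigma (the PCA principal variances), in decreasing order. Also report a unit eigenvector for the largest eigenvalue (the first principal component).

Step 1 — characteristic polynomial of 2×2 Sigma:
  det(Sigma - λI) = λ² - trace · λ + det = 0.
  trace = 8 + 13 = 21, det = 8·13 - (4)² = 88.
Step 2 — discriminant:
  Δ = trace² - 4·det = 441 - 352 = 89.
Step 3 — eigenvalues:
  λ = (trace ± √Δ)/2 = (21 ± 9.434)/2,
  λ_1 = 15.217,  λ_2 = 5.783.

Step 4 — unit eigenvector for λ_1: solve (Sigma - λ_1 I)v = 0. First row:
  (8 - 15.217)·v_x + (4)·v_y = 0, i.e. (-7.217)·v_x + (4)·v_y = 0,
  so v ∝ (b, λ_1 - a) = (4, 7.217) = u.
  ||u|| = √((4)² + (7.217)²) = √(68.085) ≈ 8.2514,
  v_1 = u/||u|| ≈ (0.4848, 0.8746) (||v_1|| = 1).

λ_1 = 15.217,  λ_2 = 5.783;  v_1 ≈ (0.4848, 0.8746)


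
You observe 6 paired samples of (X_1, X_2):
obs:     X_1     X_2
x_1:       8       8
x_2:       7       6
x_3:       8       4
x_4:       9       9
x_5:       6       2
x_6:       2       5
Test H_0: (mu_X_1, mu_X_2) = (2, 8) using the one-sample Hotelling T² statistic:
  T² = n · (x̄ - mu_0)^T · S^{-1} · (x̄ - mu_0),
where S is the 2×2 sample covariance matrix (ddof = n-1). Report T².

Step 1 — sample mean vector:
  mean(X_1) = (8 + 7 + 8 + 9 + 6 + 2) / 6 = 40/6 = 6.6667
  mean(X_2) = (8 + 6 + 4 + 9 + 2 + 5) / 6 = 34/6 = 5.6667
  x̄ = (6.6667, 5.6667),  deviation x̄ - mu_0 = (6.6667, 5.6667) - (2, 8) = (4.6667, -2.3333).

Step 2 — sample covariance matrix, S[i,j] = (1/(n-1)) · Σ_k (x_{k,i} - mean_i) · (x_{k,j} - mean_j), divisor n-1 = 5:
  S[X_1,X_1] = ((1.3333)·(1.3333) + (0.3333)·(0.3333) + (1.3333)·(1.3333) + (2.3333)·(2.3333) + (-0.6667)·(-0.6667) + (-4.6667)·(-4.6667)) / 5 = 31.3333/5 = 6.2667
  S[X_1,X_2] = ((1.3333)·(2.3333) + (0.3333)·(0.3333) + (1.3333)·(-1.6667) + (2.3333)·(3.3333) + (-0.6667)·(-3.6667) + (-4.6667)·(-0.6667)) / 5 = 14.3333/5 = 2.8667
  S[X_2,X_2] = ((2.3333)·(2.3333) + (0.3333)·(0.3333) + (-1.6667)·(-1.6667) + (3.3333)·(3.3333) + (-3.6667)·(-3.6667) + (-0.6667)·(-0.6667)) / 5 = 33.3333/5 = 6.6667
  S = [[6.2667, 2.8667],
 [2.8667, 6.6667]].

Step 3 — invert S. det(S) = 6.2667·6.6667 - (2.8667)² = 33.56.
  S^{-1} = (1/det) · [[d, -b], [-b, a]] = [[0.1986, -0.0854],
 [-0.0854, 0.1867]].

Step 4 — quadratic form (x̄ - mu_0)^T · S^{-1} · (x̄ - mu_0):
  S^{-1} · (x̄ - mu_0) = (1.1263, -0.8343),
  (x̄ - mu_0)^T · [...] = (4.6667)·(1.1263) + (-2.3333)·(-0.8343) = 7.203.

Step 5 — scale by n: T² = 6 · 7.203 = 43.2181.

T² ≈ 43.2181


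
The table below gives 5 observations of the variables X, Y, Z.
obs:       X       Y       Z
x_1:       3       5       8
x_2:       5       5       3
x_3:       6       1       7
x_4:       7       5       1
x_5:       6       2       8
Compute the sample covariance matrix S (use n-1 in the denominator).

Step 1 — column means:
  mean(X) = (3 + 5 + 6 + 7 + 6) / 5 = 27/5 = 5.4
  mean(Y) = (5 + 5 + 1 + 5 + 2) / 5 = 18/5 = 3.6
  mean(Z) = (8 + 3 + 7 + 1 + 8) / 5 = 27/5 = 5.4

Step 2 — sample covariance S[i,j] = (1/(n-1)) · Σ_k (x_{k,i} - mean_i) · (x_{k,j} - mean_j), with n-1 = 4.
  S[X,X] = ((-2.4)·(-2.4) + (-0.4)·(-0.4) + (0.6)·(0.6) + (1.6)·(1.6) + (0.6)·(0.6)) / 4 = 9.2/4 = 2.3
  S[X,Y] = ((-2.4)·(1.4) + (-0.4)·(1.4) + (0.6)·(-2.6) + (1.6)·(1.4) + (0.6)·(-1.6)) / 4 = -4.2/4 = -1.05
  S[X,Z] = ((-2.4)·(2.6) + (-0.4)·(-2.4) + (0.6)·(1.6) + (1.6)·(-4.4) + (0.6)·(2.6)) / 4 = -9.8/4 = -2.45
  S[Y,Y] = ((1.4)·(1.4) + (1.4)·(1.4) + (-2.6)·(-2.6) + (1.4)·(1.4) + (-1.6)·(-1.6)) / 4 = 15.2/4 = 3.8
  S[Y,Z] = ((1.4)·(2.6) + (1.4)·(-2.4) + (-2.6)·(1.6) + (1.4)·(-4.4) + (-1.6)·(2.6)) / 4 = -14.2/4 = -3.55
  S[Z,Z] = ((2.6)·(2.6) + (-2.4)·(-2.4) + (1.6)·(1.6) + (-4.4)·(-4.4) + (2.6)·(2.6)) / 4 = 41.2/4 = 10.3

S is symmetric (S[j,i] = S[i,j]). Assembling:

S = [[2.3, -1.05, -2.45],
 [-1.05, 3.8, -3.55],
 [-2.45, -3.55, 10.3]]


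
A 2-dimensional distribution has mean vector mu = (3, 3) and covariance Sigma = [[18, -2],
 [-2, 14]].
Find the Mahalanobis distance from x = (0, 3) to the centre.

Step 1 — centre the observation: (x - mu) = (-3, 0).

Step 2 — invert Sigma. det(Sigma) = 18·14 - (-2)² = 248.
  Sigma^{-1} = (1/det) · [[d, -b], [-b, a]] = [[0.0565, 0.0081],
 [0.0081, 0.0726]].

Step 3 — form the quadratic (x - mu)^T · Sigma^{-1} · (x - mu):
  Sigma^{-1} · (x - mu) = (-0.1694, -0.0242).
  (x - mu)^T · [Sigma^{-1} · (x - mu)] = (-3)·(-0.1694) + (0)·(-0.0242) = 0.5081.

Step 4 — take square root: d = √(0.5081) ≈ 0.7128.

d(x, mu) = √(0.5081) ≈ 0.7128


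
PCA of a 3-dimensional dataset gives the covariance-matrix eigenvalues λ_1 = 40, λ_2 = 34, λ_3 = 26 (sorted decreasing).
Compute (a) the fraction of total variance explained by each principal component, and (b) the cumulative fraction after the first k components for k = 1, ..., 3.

Step 1 — total variance = trace(Sigma) = Σ λ_i = 40 + 34 + 26 = 100.

Step 2 — fraction explained by component i = λ_i / Σ λ:
  PC1: 40/100 = 0.4
  PC2: 34/100 = 0.34
  PC3: 26/100 = 0.26

Step 3 — cumulative fraction after k components = (λ_1 + ... + λ_k) / Σ λ:
  k = 1: 40/100 = 0.4
  k = 2: (40 + 34)/100 = 74/100 = 0.74
  k = 3: (40 + 34 + 26)/100 = 100/100 = 1

Summary (fraction, with percent):

explained: PC1 0.4 (40%), PC2 0.34 (34%), PC3 0.26 (26%);  cumulative: 0.4, 0.74, 1


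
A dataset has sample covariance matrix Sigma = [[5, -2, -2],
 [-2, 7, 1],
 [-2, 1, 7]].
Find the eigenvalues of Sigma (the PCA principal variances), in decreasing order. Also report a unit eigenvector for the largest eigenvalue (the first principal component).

Step 1 — characteristic polynomial p(λ) = det(λI - Sigma) = λ³ - tr·λ² + c_1·λ - det, where tr = trace, c_1 = sum of the principal 2×2 minors, det = det(Sigma):
  tr = 5 + 7 + 7 = 19,
  c_1 = (5·7 - (-2)²) + (5·7 - (-2)²) + (7·7 - (1)²) = 31 + 31 + 48 = 110,
  det = 5·(7·7 - (1)²) - (-2)·((-2)·7 - (1)·(-2)) + (-2)·((-2)·(1) - 7·(-2)) = 5·(48) - (-2)·(-12) + (-2)·(12) = 192.
  So p(λ) = λ³ - 19λ² + 110λ - 192.
Step 2 — look for an integer root (rational root theorem: any rational root is an integer divisor of 192). Testing λ = 6:
  p(6) = 216 - 684 + 660 - 192 = 0  ✓
  Dividing out (λ - 6): p(λ) = (λ - 6)(λ² - 13λ + 32).
Step 3 — remaining eigenvalues from the quadratic λ² - 13λ + 32 = 0:
  Δ = 13² - 4·32 = 169 - 128 = 41,  λ = (13 ± √41)/2 = (13 ± 6.4031)/2 ≈ 9.7016 or 3.2984.
  Sorted: λ_1 = 9.7016,  λ_2 = 6,  λ_3 = 3.2984  (check: sum = 19 = tr ✓).

Step 4 — unit eigenvector for λ_1 ≈ 9.7016: v spans the null space of (Sigma - λ_1 I), whose rows are
  r_1 = (-4.7016, -2, -2),  r_2 = (-2, -2.7016, 1),  r_3 = (-2, 1, -2.7016).
  v is orthogonal to every row, so take v ∝ r_1 × r_2 = ((-2)·(1) - (-2)·(-2.7016), (-2)·(-2) - (-4.7016)·(1), (-4.7016)·(-2.7016) - (-2)·(-2)) ≈ (-7.4031, 8.7016, 8.7016).
  Rescale (multiply by -1 so the first nonzero entry is positive): u = (7.4031, -8.7016, -8.7016).
  ||u|| = √((7.4031)² + (-8.7016)² + (-8.7016)²) = √(206.2406) ≈ 14.3611,  v_1 = u/||u|| ≈ (0.5155, -0.6059, -0.6059) (||v_1|| = 1).

λ_1 = 9.7016,  λ_2 = 6,  λ_3 = 3.2984;  v_1 ≈ (0.5155, -0.6059, -0.6059)


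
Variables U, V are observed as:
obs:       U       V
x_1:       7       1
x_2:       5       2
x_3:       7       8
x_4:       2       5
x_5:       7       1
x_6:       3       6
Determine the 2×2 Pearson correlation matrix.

Step 1 — column means:
  mean(U) = (7 + 5 + 7 + 2 + 7 + 3) / 6 = 31/6 = 5.1667
  mean(V) = (1 + 2 + 8 + 5 + 1 + 6) / 6 = 23/6 = 3.8333

Step 2 — sample variances and covariances s[i,j] = (1/(n-1)) · Σ_k (x_{k,i} - mean_i) · (x_{k,j} - mean_j), with n-1 = 5:
  s[U,U] = ((1.8333)·(1.8333) + (-0.1667)·(-0.1667) + (1.8333)·(1.8333) + (-3.1667)·(-3.1667) + (1.8333)·(1.8333) + (-2.1667)·(-2.1667)) / 5 = 24.8333/5 = 4.9667
  s[U,V] = ((1.8333)·(-2.8333) + (-0.1667)·(-1.8333) + (1.8333)·(4.1667) + (-3.1667)·(1.1667) + (1.8333)·(-2.8333) + (-2.1667)·(2.1667)) / 5 = -10.8333/5 = -2.1667
  s[V,V] = ((-2.8333)·(-2.8333) + (-1.8333)·(-1.8333) + (4.1667)·(4.1667) + (1.1667)·(1.1667) + (-2.8333)·(-2.8333) + (2.1667)·(2.1667)) / 5 = 42.8333/5 = 8.5667
  Sample standard deviations s_i = √(s[i,i]):
  s(U) = √(4.9667) = 2.2286
  s(V) = √(8.5667) = 2.9269

Step 3 — r_{ij} = s_{ij} / (s_i · s_j):
  r[U,U] = 1 (diagonal).
  r[U,V] = -2.1667 / (2.2286 · 2.9269) = -2.1667 / 6.5229 = -0.3322
  r[V,V] = 1 (diagonal).

R is symmetric with unit diagonal. Assembling:

R = [[1, -0.3322],
 [-0.3322, 1]]
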